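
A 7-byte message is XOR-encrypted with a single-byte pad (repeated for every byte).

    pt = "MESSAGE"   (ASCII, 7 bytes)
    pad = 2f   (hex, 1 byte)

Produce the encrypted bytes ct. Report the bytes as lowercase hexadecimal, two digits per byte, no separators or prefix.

626a7c7c6e686a

The 1-byte key repeats, so the effective keystream is 2f 2f 2f 2f 2f 2f 2f.
byte 0:  77 xor  47 =  98
byte 1:  69 xor  47 = 106
byte 2:  83 xor  47 = 124
byte 3:  83 xor  47 = 124
byte 4:  65 xor  47 = 110
byte 5:  71 xor  47 = 104
byte 6:  69 xor  47 = 106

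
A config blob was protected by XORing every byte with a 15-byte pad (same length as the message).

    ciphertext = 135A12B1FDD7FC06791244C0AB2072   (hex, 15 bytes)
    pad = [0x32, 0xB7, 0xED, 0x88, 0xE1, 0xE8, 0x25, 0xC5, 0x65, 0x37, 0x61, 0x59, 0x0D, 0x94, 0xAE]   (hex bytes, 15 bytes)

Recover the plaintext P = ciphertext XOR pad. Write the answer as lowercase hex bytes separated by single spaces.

XOR is its own inverse, so applying the key byte-wise gives the result directly.
 19 XOR  50 =  33
 90 XOR 183 = 237
 18 XOR 237 = 255
177 XOR 136 =  57
253 XOR 225 =  28
215 XOR 232 =  63
252 XOR  37 = 217
  6 XOR 197 = 195
121 XOR 101 =  28
 18 XOR  55 =  37
 68 XOR  97 =  37
192 XOR  89 = 153
171 XOR  13 = 166
 32 XOR 148 = 180
114 XOR 174 = 220

21 ed ff 39 1c 3f d9 c3 1c 25 25 99 a6 b4 dc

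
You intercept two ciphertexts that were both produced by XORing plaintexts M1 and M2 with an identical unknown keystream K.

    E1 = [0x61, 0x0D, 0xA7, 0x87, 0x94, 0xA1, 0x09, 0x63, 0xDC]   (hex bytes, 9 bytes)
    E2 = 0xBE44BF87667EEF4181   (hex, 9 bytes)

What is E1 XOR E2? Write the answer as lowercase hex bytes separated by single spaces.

E1 ⊕ E2 = (M1 ⊕ K) ⊕ (M2 ⊕ K) = M1 ⊕ M2 — the shared key cancels under XOR.
byte 0: 61 ^ be = df
byte 1: 0d ^ 44 = 49
byte 2: a7 ^ bf = 18
byte 3: 87 ^ 87 = 00
byte 4: 94 ^ 66 = f2
byte 5: a1 ^ 7e = df
byte 6: 09 ^ ef = e6
byte 7: 63 ^ 41 = 22
byte 8: dc ^ 81 = 5d

df 49 18 00 f2 df e6 22 5d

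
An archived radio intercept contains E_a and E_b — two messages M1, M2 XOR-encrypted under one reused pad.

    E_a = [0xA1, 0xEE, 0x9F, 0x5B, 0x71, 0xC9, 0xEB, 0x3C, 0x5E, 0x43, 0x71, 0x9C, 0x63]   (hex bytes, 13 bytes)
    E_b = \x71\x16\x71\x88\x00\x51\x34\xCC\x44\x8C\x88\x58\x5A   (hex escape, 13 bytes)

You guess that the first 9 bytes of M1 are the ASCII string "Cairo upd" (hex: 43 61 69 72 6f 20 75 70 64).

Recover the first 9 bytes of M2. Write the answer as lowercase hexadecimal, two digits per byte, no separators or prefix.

First, E_a ⊕ E_b = (M1 ⊕ K) ⊕ (M2 ⊕ K) = M1 ⊕ M2, so the key drops out. Then M2 = (M1 ⊕ M2) ⊕ M1 over the first 9 bytes.
byte 0: (a1 ⊕ 71) ⊕ 43 = d0 ⊕ 43 = 93
byte 1: (ee ⊕ 16) ⊕ 61 = f8 ⊕ 61 = 99
byte 2: (9f ⊕ 71) ⊕ 69 = ee ⊕ 69 = 87
byte 3: (5b ⊕ 88) ⊕ 72 = d3 ⊕ 72 = a1
byte 4: (71 ⊕ 00) ⊕ 6f = 71 ⊕ 6f = 1e
byte 5: (c9 ⊕ 51) ⊕ 20 = 98 ⊕ 20 = b8
byte 6: (eb ⊕ 34) ⊕ 75 = df ⊕ 75 = aa
byte 7: (3c ⊕ cc) ⊕ 70 = f0 ⊕ 70 = 80
byte 8: (5e ⊕ 44) ⊕ 64 = 1a ⊕ 64 = 7e

939987a11eb8aa807e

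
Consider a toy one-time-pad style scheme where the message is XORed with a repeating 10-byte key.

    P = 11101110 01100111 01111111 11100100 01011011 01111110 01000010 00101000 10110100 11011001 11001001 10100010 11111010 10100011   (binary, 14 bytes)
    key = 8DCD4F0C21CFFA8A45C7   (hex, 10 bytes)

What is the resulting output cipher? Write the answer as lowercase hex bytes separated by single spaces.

The 10-byte key repeats, so the effective keystream is 8d cd 4f 0c 21 cf fa 8a 45 c7 8d cd 4f 0c.
byte 0: 11101110 ^ 10001101 = 01100011
byte 1: 01100111 ^ 11001101 = 10101010
byte 2: 01111111 ^ 01001111 = 00110000
byte 3: 11100100 ^ 00001100 = 11101000
byte 4: 01011011 ^ 00100001 = 01111010
byte 5: 01111110 ^ 11001111 = 10110001
byte 6: 01000010 ^ 11111010 = 10111000
byte 7: 00101000 ^ 10001010 = 10100010
byte 8: 10110100 ^ 01000101 = 11110001
byte 9: 11011001 ^ 11000111 = 00011110
byte 10: 11001001 ^ 10001101 = 01000100
byte 11: 10100010 ^ 11001101 = 01101111
byte 12: 11111010 ^ 01001111 = 10110101
byte 13: 10100011 ^ 00001100 = 10101111

63 aa 30 e8 7a b1 b8 a2 f1 1e 44 6f b5 af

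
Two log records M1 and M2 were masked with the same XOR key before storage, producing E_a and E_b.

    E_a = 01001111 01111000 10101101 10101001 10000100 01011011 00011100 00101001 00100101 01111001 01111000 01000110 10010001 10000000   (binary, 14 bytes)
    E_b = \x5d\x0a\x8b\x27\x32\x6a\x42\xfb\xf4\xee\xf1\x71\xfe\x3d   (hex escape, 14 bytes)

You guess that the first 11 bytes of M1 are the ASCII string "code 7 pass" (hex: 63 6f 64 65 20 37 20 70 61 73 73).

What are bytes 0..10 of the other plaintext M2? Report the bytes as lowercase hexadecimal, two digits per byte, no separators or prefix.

711d42eb96067ea2b0e4fa

First, E_a ⊕ E_b = (M1 ⊕ K) ⊕ (M2 ⊕ K) = M1 ⊕ M2, so the key drops out. Then M2 = (M1 ⊕ M2) ⊕ M1 over the first 11 bytes.
byte 0: (4f xor 5d) xor 63 = 12 xor 63 = 71
byte 1: (78 xor 0a) xor 6f = 72 xor 6f = 1d
byte 2: (ad xor 8b) xor 64 = 26 xor 64 = 42
byte 3: (a9 xor 27) xor 65 = 8e xor 65 = eb
byte 4: (84 xor 32) xor 20 = b6 xor 20 = 96
byte 5: (5b xor 6a) xor 37 = 31 xor 37 = 06
byte 6: (1c xor 42) xor 20 = 5e xor 20 = 7e
byte 7: (29 xor fb) xor 70 = d2 xor 70 = a2
byte 8: (25 xor f4) xor 61 = d1 xor 61 = b0
byte 9: (79 xor ee) xor 73 = 97 xor 73 = e4
byte 10: (78 xor f1) xor 73 = 89 xor 73 = fa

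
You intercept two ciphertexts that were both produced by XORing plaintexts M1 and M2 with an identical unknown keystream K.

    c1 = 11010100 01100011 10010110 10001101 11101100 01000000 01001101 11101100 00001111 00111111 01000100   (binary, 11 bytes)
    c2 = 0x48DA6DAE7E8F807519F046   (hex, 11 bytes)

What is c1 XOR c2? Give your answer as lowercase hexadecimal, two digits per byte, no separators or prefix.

9cb9fb2392cfcd9916cf02

c1 ⊕ c2 = (M1 ⊕ K) ⊕ (M2 ⊕ K) = M1 ⊕ M2 — the shared key cancels under XOR.
11010100 ^ 01001000 = 10011100
01100011 ^ 11011010 = 10111001
10010110 ^ 01101101 = 11111011
10001101 ^ 10101110 = 00100011
11101100 ^ 01111110 = 10010010
01000000 ^ 10001111 = 11001111
01001101 ^ 10000000 = 11001101
11101100 ^ 01110101 = 10011001
00001111 ^ 00011001 = 00010110
00111111 ^ 11110000 = 11001111
01000100 ^ 01000110 = 00000010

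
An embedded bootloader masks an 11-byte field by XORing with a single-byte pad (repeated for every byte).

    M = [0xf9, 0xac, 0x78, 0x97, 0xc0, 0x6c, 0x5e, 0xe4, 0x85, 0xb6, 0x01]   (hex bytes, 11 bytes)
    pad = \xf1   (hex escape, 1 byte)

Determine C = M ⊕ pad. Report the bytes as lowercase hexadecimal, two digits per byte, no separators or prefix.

085d8966319daf157447f0

The 1-byte key repeats, so the effective keystream is f1 f1 f1 f1 f1 f1 f1 f1 f1 f1 f1.
byte 0: f9 ⊕ f1 = 08
byte 1: ac ⊕ f1 = 5d
byte 2: 78 ⊕ f1 = 89
byte 3: 97 ⊕ f1 = 66
byte 4: c0 ⊕ f1 = 31
byte 5: 6c ⊕ f1 = 9d
byte 6: 5e ⊕ f1 = af
byte 7: e4 ⊕ f1 = 15
byte 8: 85 ⊕ f1 = 74
byte 9: b6 ⊕ f1 = 47
byte 10: 01 ⊕ f1 = f0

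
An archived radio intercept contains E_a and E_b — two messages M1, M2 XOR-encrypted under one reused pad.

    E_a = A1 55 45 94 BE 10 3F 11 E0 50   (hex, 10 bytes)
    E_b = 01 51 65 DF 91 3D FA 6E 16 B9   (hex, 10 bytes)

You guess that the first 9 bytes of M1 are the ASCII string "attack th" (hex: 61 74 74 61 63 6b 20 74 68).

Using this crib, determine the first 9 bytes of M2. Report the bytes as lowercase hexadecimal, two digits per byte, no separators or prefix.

First, E_a ⊕ E_b = (M1 ⊕ K) ⊕ (M2 ⊕ K) = M1 ⊕ M2, so the key drops out. Then M2 = (M1 ⊕ M2) ⊕ M1 over the first 9 bytes.
byte 0: (a1 XOR 01) XOR 61 = a0 XOR 61 = c1
byte 1: (55 XOR 51) XOR 74 = 04 XOR 74 = 70
byte 2: (45 XOR 65) XOR 74 = 20 XOR 74 = 54
byte 3: (94 XOR df) XOR 61 = 4b XOR 61 = 2a
byte 4: (be XOR 91) XOR 63 = 2f XOR 63 = 4c
byte 5: (10 XOR 3d) XOR 6b = 2d XOR 6b = 46
byte 6: (3f XOR fa) XOR 20 = c5 XOR 20 = e5
byte 7: (11 XOR 6e) XOR 74 = 7f XOR 74 = 0b
byte 8: (e0 XOR 16) XOR 68 = f6 XOR 68 = 9e

c170542a4c46e50b9e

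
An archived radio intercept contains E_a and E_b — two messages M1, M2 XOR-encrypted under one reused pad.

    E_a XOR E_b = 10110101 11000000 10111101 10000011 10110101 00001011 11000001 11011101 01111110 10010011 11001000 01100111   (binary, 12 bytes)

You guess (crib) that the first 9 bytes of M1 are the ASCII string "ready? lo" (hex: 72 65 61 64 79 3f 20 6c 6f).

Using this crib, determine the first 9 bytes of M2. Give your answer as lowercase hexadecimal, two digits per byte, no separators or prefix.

c7a5dce7cc34e1b111

Since E_a ⊕ E_b = M1 ⊕ M2, XORing with the guessed M1 bytes yields the corresponding M2 bytes: M2 = (E_a ⊕ E_b) ⊕ M1.
b5 ⊕ 72 = c7
c0 ⊕ 65 = a5
bd ⊕ 61 = dc
83 ⊕ 64 = e7
b5 ⊕ 79 = cc
0b ⊕ 3f = 34
c1 ⊕ 20 = e1
dd ⊕ 6c = b1
7e ⊕ 6f = 11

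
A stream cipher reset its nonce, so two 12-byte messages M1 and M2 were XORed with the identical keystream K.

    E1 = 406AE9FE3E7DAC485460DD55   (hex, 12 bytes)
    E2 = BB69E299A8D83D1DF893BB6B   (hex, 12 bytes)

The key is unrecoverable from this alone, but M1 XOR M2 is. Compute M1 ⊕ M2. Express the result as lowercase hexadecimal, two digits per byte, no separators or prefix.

fb030b6796a59155acf3663e

E1 ⊕ E2 = (M1 ⊕ K) ⊕ (M2 ⊕ K) = M1 ⊕ M2 — the shared key cancels under XOR.
40 XOR bb = fb
6a XOR 69 = 03
e9 XOR e2 = 0b
fe XOR 99 = 67
3e XOR a8 = 96
7d XOR d8 = a5
ac XOR 3d = 91
48 XOR 1d = 55
54 XOR f8 = ac
60 XOR 93 = f3
dd XOR bb = 66
55 XOR 6b = 3e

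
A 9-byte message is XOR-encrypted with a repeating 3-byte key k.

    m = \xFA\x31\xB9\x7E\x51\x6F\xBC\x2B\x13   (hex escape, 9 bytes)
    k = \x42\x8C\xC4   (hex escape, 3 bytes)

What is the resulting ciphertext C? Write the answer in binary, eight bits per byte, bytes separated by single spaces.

10111000 10111101 01111101 00111100 11011101 10101011 11111110 10100111 11010111

The 3-byte key repeats, so the effective keystream is 42 8c c4 42 8c c4 42 8c c4.
byte 0: fa XOR 42 = b8
byte 1: 31 XOR 8c = bd
byte 2: b9 XOR c4 = 7d
byte 3: 7e XOR 42 = 3c
byte 4: 51 XOR 8c = dd
byte 5: 6f XOR c4 = ab
byte 6: bc XOR 42 = fe
byte 7: 2b XOR 8c = a7
byte 8: 13 XOR c4 = d7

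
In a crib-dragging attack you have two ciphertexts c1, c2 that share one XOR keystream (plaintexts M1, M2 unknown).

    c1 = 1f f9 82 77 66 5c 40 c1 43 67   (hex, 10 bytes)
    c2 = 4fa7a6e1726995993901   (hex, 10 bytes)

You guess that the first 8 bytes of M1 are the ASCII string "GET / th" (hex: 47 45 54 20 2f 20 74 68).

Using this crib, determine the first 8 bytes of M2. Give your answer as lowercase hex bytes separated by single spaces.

First, c1 ⊕ c2 = (M1 ⊕ K) ⊕ (M2 ⊕ K) = M1 ⊕ M2, so the key drops out. Then M2 = (M1 ⊕ M2) ⊕ M1 over the first 8 bytes.
byte 0: (1f xor 4f) xor 47 = 50 xor 47 = 17
byte 1: (f9 xor a7) xor 45 = 5e xor 45 = 1b
byte 2: (82 xor a6) xor 54 = 24 xor 54 = 70
byte 3: (77 xor e1) xor 20 = 96 xor 20 = b6
byte 4: (66 xor 72) xor 2f = 14 xor 2f = 3b
byte 5: (5c xor 69) xor 20 = 35 xor 20 = 15
byte 6: (40 xor 95) xor 74 = d5 xor 74 = a1
byte 7: (c1 xor 99) xor 68 = 58 xor 68 = 30

17 1b 70 b6 3b 15 a1 30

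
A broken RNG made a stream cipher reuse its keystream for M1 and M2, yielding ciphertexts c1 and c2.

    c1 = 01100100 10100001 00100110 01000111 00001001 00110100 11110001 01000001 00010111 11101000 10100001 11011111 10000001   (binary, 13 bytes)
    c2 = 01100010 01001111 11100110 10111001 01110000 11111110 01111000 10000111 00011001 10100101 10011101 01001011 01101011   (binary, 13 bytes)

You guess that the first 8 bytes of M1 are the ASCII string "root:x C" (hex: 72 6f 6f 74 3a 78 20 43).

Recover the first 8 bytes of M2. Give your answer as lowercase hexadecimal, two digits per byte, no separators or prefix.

7481af8a43b2a985

First, c1 ⊕ c2 = (M1 ⊕ K) ⊕ (M2 ⊕ K) = M1 ⊕ M2, so the key drops out. Then M2 = (M1 ⊕ M2) ⊕ M1 over the first 8 bytes.
byte 0: (64 ^ 62) ^ 72 = 06 ^ 72 = 74
byte 1: (a1 ^ 4f) ^ 6f = ee ^ 6f = 81
byte 2: (26 ^ e6) ^ 6f = c0 ^ 6f = af
byte 3: (47 ^ b9) ^ 74 = fe ^ 74 = 8a
byte 4: (09 ^ 70) ^ 3a = 79 ^ 3a = 43
byte 5: (34 ^ fe) ^ 78 = ca ^ 78 = b2
byte 6: (f1 ^ 78) ^ 20 = 89 ^ 20 = a9
byte 7: (41 ^ 87) ^ 43 = c6 ^ 43 = 85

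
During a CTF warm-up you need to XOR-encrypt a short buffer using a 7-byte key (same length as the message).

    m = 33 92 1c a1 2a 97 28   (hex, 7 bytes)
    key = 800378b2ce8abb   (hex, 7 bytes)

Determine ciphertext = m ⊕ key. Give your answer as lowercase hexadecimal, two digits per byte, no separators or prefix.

33 ^ 80 = b3
92 ^ 03 = 91
1c ^ 78 = 64
a1 ^ b2 = 13
2a ^ ce = e4
97 ^ 8a = 1d
28 ^ bb = 93

b3916413e41d93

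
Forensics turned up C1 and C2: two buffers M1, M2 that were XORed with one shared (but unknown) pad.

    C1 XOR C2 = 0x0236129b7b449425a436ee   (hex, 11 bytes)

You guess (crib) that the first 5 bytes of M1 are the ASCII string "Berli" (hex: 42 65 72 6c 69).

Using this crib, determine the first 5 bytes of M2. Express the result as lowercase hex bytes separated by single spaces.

Since C1 ⊕ C2 = M1 ⊕ M2, XORing with the guessed M1 bytes yields the corresponding M2 bytes: M2 = (C1 ⊕ C2) ⊕ M1.
byte 0: 02 XOR 42 = 40
byte 1: 36 XOR 65 = 53
byte 2: 12 XOR 72 = 60
byte 3: 9b XOR 6c = f7
byte 4: 7b XOR 69 = 12

40 53 60 f7 12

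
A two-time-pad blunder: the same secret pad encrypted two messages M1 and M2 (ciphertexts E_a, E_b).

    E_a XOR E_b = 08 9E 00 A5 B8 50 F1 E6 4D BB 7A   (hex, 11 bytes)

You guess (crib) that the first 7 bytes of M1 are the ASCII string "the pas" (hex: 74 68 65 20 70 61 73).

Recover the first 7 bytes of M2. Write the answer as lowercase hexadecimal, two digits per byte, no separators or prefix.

7cf66585c83182

Since E_a ⊕ E_b = M1 ⊕ M2, XORing with the guessed M1 bytes yields the corresponding M2 bytes: M2 = (E_a ⊕ E_b) ⊕ M1.
00001000 ^ 01110100 = 01111100
10011110 ^ 01101000 = 11110110
00000000 ^ 01100101 = 01100101
10100101 ^ 00100000 = 10000101
10111000 ^ 01110000 = 11001000
01010000 ^ 01100001 = 00110001
11110001 ^ 01110011 = 10000010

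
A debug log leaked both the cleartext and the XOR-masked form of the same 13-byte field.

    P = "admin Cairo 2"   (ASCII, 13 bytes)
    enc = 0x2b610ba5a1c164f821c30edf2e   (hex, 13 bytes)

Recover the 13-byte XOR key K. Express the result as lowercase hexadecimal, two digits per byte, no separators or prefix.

Since enc = P ⊕ K, XORing both sides with P gives K = P ⊕ enc.
byte 0: 01100001 ^ 00101011 = 01001010
byte 1: 01100100 ^ 01100001 = 00000101
byte 2: 01101101 ^ 00001011 = 01100110
byte 3: 01101001 ^ 10100101 = 11001100
byte 4: 01101110 ^ 10100001 = 11001111
byte 5: 00100000 ^ 11000001 = 11100001
byte 6: 01000011 ^ 01100100 = 00100111
byte 7: 01100001 ^ 11111000 = 10011001
byte 8: 01101001 ^ 00100001 = 01001000
byte 9: 01110010 ^ 11000011 = 10110001
byte 10: 01101111 ^ 00001110 = 01100001
byte 11: 00100000 ^ 11011111 = 11111111
byte 12: 00110010 ^ 00101110 = 00011100

4a0566cccfe1279948b161ff1c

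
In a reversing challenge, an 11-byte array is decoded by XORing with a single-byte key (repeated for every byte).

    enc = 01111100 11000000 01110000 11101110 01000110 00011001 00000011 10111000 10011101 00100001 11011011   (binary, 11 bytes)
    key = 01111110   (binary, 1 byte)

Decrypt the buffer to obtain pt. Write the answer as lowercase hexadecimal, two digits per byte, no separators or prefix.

02be0e9038677dc6e35fa5

The 1-byte key repeats, so the effective keystream is 7e 7e 7e 7e 7e 7e 7e 7e 7e 7e 7e.
byte 0: 01111100 ^ 01111110 = 00000010
byte 1: 11000000 ^ 01111110 = 10111110
byte 2: 01110000 ^ 01111110 = 00001110
byte 3: 11101110 ^ 01111110 = 10010000
byte 4: 01000110 ^ 01111110 = 00111000
byte 5: 00011001 ^ 01111110 = 01100111
byte 6: 00000011 ^ 01111110 = 01111101
byte 7: 10111000 ^ 01111110 = 11000110
byte 8: 10011101 ^ 01111110 = 11100011
byte 9: 00100001 ^ 01111110 = 01011111
byte 10: 11011011 ^ 01111110 = 10100101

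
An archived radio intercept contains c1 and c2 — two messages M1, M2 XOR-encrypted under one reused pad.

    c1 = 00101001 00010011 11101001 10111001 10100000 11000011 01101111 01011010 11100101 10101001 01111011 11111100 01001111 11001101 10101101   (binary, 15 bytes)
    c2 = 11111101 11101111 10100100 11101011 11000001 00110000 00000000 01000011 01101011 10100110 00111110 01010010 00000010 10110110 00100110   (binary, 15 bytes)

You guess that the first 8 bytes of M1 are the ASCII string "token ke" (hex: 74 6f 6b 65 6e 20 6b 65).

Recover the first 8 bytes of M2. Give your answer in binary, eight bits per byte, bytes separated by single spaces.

First, c1 ⊕ c2 = (M1 ⊕ K) ⊕ (M2 ⊕ K) = M1 ⊕ M2, so the key drops out. Then M2 = (M1 ⊕ M2) ⊕ M1 over the first 8 bytes.
byte 0: (29 XOR fd) XOR 74 = d4 XOR 74 = a0
byte 1: (13 XOR ef) XOR 6f = fc XOR 6f = 93
byte 2: (e9 XOR a4) XOR 6b = 4d XOR 6b = 26
byte 3: (b9 XOR eb) XOR 65 = 52 XOR 65 = 37
byte 4: (a0 XOR c1) XOR 6e = 61 XOR 6e = 0f
byte 5: (c3 XOR 30) XOR 20 = f3 XOR 20 = d3
byte 6: (6f XOR 00) XOR 6b = 6f XOR 6b = 04
byte 7: (5a XOR 43) XOR 65 = 19 XOR 65 = 7c

10100000 10010011 00100110 00110111 00001111 11010011 00000100 01111100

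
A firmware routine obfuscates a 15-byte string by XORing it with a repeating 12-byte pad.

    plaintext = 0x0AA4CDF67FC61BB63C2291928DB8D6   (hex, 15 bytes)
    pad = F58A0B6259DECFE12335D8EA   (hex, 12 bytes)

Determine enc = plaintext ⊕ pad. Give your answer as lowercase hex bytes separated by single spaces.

ff 2e c6 94 26 18 d4 57 1f 17 49 78 78 32 dd

The 12-byte key repeats, so the effective keystream is f5 8a 0b 62 59 de cf e1 23 35 d8 ea f5 8a 0b.
byte 0: 0a XOR f5 = ff
byte 1: a4 XOR 8a = 2e
byte 2: cd XOR 0b = c6
byte 3: f6 XOR 62 = 94
byte 4: 7f XOR 59 = 26
byte 5: c6 XOR de = 18
byte 6: 1b XOR cf = d4
byte 7: b6 XOR e1 = 57
byte 8: 3c XOR 23 = 1f
byte 9: 22 XOR 35 = 17
byte 10: 91 XOR d8 = 49
byte 11: 92 XOR ea = 78
byte 12: 8d XOR f5 = 78
byte 13: b8 XOR 8a = 32
byte 14: d6 XOR 0b = dd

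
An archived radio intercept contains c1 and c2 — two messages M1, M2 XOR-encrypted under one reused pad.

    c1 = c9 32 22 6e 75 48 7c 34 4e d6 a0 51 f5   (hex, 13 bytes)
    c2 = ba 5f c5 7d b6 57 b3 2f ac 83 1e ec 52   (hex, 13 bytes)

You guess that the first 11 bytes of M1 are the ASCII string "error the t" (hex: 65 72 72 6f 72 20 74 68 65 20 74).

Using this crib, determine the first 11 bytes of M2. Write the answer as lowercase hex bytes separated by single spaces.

16 1f 95 7c b1 3f bb 73 87 75 ca

First, c1 ⊕ c2 = (M1 ⊕ K) ⊕ (M2 ⊕ K) = M1 ⊕ M2, so the key drops out. Then M2 = (M1 ⊕ M2) ⊕ M1 over the first 11 bytes.
byte 0: (c9 ^ ba) ^ 65 = 73 ^ 65 = 16
byte 1: (32 ^ 5f) ^ 72 = 6d ^ 72 = 1f
byte 2: (22 ^ c5) ^ 72 = e7 ^ 72 = 95
byte 3: (6e ^ 7d) ^ 6f = 13 ^ 6f = 7c
byte 4: (75 ^ b6) ^ 72 = c3 ^ 72 = b1
byte 5: (48 ^ 57) ^ 20 = 1f ^ 20 = 3f
byte 6: (7c ^ b3) ^ 74 = cf ^ 74 = bb
byte 7: (34 ^ 2f) ^ 68 = 1b ^ 68 = 73
byte 8: (4e ^ ac) ^ 65 = e2 ^ 65 = 87
byte 9: (d6 ^ 83) ^ 20 = 55 ^ 20 = 75
byte 10: (a0 ^ 1e) ^ 74 = be ^ 74 = ca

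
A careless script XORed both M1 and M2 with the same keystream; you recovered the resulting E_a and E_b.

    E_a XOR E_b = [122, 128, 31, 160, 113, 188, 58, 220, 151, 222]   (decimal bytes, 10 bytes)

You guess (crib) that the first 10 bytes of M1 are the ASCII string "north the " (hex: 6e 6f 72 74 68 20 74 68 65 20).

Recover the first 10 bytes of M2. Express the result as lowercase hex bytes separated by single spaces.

Since E_a ⊕ E_b = M1 ⊕ M2, XORing with the guessed M1 bytes yields the corresponding M2 bytes: M2 = (E_a ⊕ E_b) ⊕ M1.
byte 0: 7a ^ 6e = 14
byte 1: 80 ^ 6f = ef
byte 2: 1f ^ 72 = 6d
byte 3: a0 ^ 74 = d4
byte 4: 71 ^ 68 = 19
byte 5: bc ^ 20 = 9c
byte 6: 3a ^ 74 = 4e
byte 7: dc ^ 68 = b4
byte 8: 97 ^ 65 = f2
byte 9: de ^ 20 = fe

14 ef 6d d4 19 9c 4e b4 f2 fe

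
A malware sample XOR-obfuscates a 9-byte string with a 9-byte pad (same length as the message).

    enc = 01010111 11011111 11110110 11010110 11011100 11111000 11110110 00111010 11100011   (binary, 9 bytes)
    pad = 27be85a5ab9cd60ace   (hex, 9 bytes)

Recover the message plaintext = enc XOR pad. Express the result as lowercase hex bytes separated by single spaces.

XOR is its own inverse, so applying the key byte-wise gives the result directly.
 87 ⊕  39 = 112
223 ⊕ 190 =  97
246 ⊕ 133 = 115
214 ⊕ 165 = 115
220 ⊕ 171 = 119
248 ⊕ 156 = 100
246 ⊕ 214 =  32
 58 ⊕  10 =  48
227 ⊕ 206 =  45

70 61 73 73 77 64 20 30 2d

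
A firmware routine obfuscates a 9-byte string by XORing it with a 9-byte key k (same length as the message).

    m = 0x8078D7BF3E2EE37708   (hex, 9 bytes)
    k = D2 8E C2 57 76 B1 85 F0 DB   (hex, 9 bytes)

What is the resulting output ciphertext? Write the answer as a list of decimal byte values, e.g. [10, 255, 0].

[82, 246, 21, 232, 72, 159, 102, 135, 211]

80 ⊕ d2 = 52
78 ⊕ 8e = f6
d7 ⊕ c2 = 15
bf ⊕ 57 = e8
3e ⊕ 76 = 48
2e ⊕ b1 = 9f
e3 ⊕ 85 = 66
77 ⊕ f0 = 87
08 ⊕ db = d3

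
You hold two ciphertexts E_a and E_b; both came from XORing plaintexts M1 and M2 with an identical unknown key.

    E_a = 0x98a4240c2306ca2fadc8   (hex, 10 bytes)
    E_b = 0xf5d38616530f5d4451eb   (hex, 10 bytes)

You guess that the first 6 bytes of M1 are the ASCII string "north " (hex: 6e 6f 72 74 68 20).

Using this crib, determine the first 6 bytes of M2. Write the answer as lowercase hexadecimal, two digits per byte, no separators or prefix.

First, E_a ⊕ E_b = (M1 ⊕ K) ⊕ (M2 ⊕ K) = M1 ⊕ M2, so the key drops out. Then M2 = (M1 ⊕ M2) ⊕ M1 over the first 6 bytes.
byte 0: (98 ⊕ f5) ⊕ 6e = 6d ⊕ 6e = 03
byte 1: (a4 ⊕ d3) ⊕ 6f = 77 ⊕ 6f = 18
byte 2: (24 ⊕ 86) ⊕ 72 = a2 ⊕ 72 = d0
byte 3: (0c ⊕ 16) ⊕ 74 = 1a ⊕ 74 = 6e
byte 4: (23 ⊕ 53) ⊕ 68 = 70 ⊕ 68 = 18
byte 5: (06 ⊕ 0f) ⊕ 20 = 09 ⊕ 20 = 29

0318d06e1829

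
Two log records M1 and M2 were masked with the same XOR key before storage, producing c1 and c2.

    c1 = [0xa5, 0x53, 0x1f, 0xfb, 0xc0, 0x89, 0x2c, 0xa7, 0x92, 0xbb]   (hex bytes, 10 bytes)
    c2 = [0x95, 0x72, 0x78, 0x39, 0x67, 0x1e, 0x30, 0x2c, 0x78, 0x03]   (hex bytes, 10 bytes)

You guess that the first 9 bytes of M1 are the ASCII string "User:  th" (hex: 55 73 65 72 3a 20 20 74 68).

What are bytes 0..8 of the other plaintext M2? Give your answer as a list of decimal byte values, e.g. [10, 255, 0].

First, c1 ⊕ c2 = (M1 ⊕ K) ⊕ (M2 ⊕ K) = M1 ⊕ M2, so the key drops out. Then M2 = (M1 ⊕ M2) ⊕ M1 over the first 9 bytes.
byte 0: (a5 xor 95) xor 55 = 30 xor 55 = 65
byte 1: (53 xor 72) xor 73 = 21 xor 73 = 52
byte 2: (1f xor 78) xor 65 = 67 xor 65 = 02
byte 3: (fb xor 39) xor 72 = c2 xor 72 = b0
byte 4: (c0 xor 67) xor 3a = a7 xor 3a = 9d
byte 5: (89 xor 1e) xor 20 = 97 xor 20 = b7
byte 6: (2c xor 30) xor 20 = 1c xor 20 = 3c
byte 7: (a7 xor 2c) xor 74 = 8b xor 74 = ff
byte 8: (92 xor 78) xor 68 = ea xor 68 = 82

[101, 82, 2, 176, 157, 183, 60, 255, 130]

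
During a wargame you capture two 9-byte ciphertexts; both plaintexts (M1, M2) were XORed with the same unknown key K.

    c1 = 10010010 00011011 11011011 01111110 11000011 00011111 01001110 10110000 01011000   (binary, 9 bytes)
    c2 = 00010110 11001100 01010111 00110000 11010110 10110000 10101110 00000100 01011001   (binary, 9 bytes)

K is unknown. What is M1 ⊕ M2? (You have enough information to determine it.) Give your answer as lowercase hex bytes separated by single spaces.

84 d7 8c 4e 15 af e0 b4 01

c1 ⊕ c2 = (M1 ⊕ K) ⊕ (M2 ⊕ K) = M1 ⊕ M2 — the shared key cancels under XOR.
byte 0: 92 xor 16 = 84
byte 1: 1b xor cc = d7
byte 2: db xor 57 = 8c
byte 3: 7e xor 30 = 4e
byte 4: c3 xor d6 = 15
byte 5: 1f xor b0 = af
byte 6: 4e xor ae = e0
byte 7: b0 xor 04 = b4
byte 8: 58 xor 59 = 01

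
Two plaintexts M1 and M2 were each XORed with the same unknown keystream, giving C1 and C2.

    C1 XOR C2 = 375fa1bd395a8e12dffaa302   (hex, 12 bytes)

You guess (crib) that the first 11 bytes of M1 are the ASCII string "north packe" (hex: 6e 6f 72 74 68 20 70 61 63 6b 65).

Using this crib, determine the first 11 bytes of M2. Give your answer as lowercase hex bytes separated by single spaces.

Since C1 ⊕ C2 = M1 ⊕ M2, XORing with the guessed M1 bytes yields the corresponding M2 bytes: M2 = (C1 ⊕ C2) ⊕ M1.
37 XOR 6e = 59
5f XOR 6f = 30
a1 XOR 72 = d3
bd XOR 74 = c9
39 XOR 68 = 51
5a XOR 20 = 7a
8e XOR 70 = fe
12 XOR 61 = 73
df XOR 63 = bc
fa XOR 6b = 91
a3 XOR 65 = c6

59 30 d3 c9 51 7a fe 73 bc 91 c6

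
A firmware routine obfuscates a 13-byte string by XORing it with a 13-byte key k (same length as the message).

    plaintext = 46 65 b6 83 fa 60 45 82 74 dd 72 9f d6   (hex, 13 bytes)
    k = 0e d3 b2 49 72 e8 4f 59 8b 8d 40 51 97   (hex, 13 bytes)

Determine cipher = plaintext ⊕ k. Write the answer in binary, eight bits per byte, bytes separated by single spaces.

01001000 10110110 00000100 11001010 10001000 10001000 00001010 11011011 11111111 01010000 00110010 11001110 01000001

XOR is its own inverse, so applying the key byte-wise gives the result directly.
46 ⊕ 0e = 48
65 ⊕ d3 = b6
b6 ⊕ b2 = 04
83 ⊕ 49 = ca
fa ⊕ 72 = 88
60 ⊕ e8 = 88
45 ⊕ 4f = 0a
82 ⊕ 59 = db
74 ⊕ 8b = ff
dd ⊕ 8d = 50
72 ⊕ 40 = 32
9f ⊕ 51 = ce
d6 ⊕ 97 = 41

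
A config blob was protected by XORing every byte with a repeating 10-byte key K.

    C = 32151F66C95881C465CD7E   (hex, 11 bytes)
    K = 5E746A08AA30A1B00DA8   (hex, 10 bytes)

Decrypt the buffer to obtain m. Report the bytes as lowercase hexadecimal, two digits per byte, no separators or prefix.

6c61756e63682074686520

The 10-byte key repeats, so the effective keystream is 5e 74 6a 08 aa 30 a1 b0 0d a8 5e.
byte 0: 00110010 ⊕ 01011110 = 01101100
byte 1: 00010101 ⊕ 01110100 = 01100001
byte 2: 00011111 ⊕ 01101010 = 01110101
byte 3: 01100110 ⊕ 00001000 = 01101110
byte 4: 11001001 ⊕ 10101010 = 01100011
byte 5: 01011000 ⊕ 00110000 = 01101000
byte 6: 10000001 ⊕ 10100001 = 00100000
byte 7: 11000100 ⊕ 10110000 = 01110100
byte 8: 01100101 ⊕ 00001101 = 01101000
byte 9: 11001101 ⊕ 10101000 = 01100101
byte 10: 01111110 ⊕ 01011110 = 00100000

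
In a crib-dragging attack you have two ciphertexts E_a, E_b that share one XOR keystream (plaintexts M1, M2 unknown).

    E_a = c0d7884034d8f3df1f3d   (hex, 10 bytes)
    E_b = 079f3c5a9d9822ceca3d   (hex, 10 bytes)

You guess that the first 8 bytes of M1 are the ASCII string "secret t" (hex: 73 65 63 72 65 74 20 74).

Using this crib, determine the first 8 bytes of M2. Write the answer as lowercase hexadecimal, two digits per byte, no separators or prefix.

b42dd768cc34f165

First, E_a ⊕ E_b = (M1 ⊕ K) ⊕ (M2 ⊕ K) = M1 ⊕ M2, so the key drops out. Then M2 = (M1 ⊕ M2) ⊕ M1 over the first 8 bytes.
byte 0: (c0 ^ 07) ^ 73 = c7 ^ 73 = b4
byte 1: (d7 ^ 9f) ^ 65 = 48 ^ 65 = 2d
byte 2: (88 ^ 3c) ^ 63 = b4 ^ 63 = d7
byte 3: (40 ^ 5a) ^ 72 = 1a ^ 72 = 68
byte 4: (34 ^ 9d) ^ 65 = a9 ^ 65 = cc
byte 5: (d8 ^ 98) ^ 74 = 40 ^ 74 = 34
byte 6: (f3 ^ 22) ^ 20 = d1 ^ 20 = f1
byte 7: (df ^ ce) ^ 74 = 11 ^ 74 = 65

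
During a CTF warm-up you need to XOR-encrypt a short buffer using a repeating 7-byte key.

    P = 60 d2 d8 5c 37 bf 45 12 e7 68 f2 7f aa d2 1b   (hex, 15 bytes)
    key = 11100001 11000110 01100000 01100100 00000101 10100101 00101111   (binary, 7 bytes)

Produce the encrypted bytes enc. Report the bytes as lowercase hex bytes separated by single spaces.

81 14 b8 38 32 1a 6a f3 21 08 96 7a 0f fd fa

The 7-byte key repeats, so the effective keystream is e1 c6 60 64 05 a5 2f e1 c6 60 64 05 a5 2f e1.
byte 0: 01100000 ^ 11100001 = 10000001
byte 1: 11010010 ^ 11000110 = 00010100
byte 2: 11011000 ^ 01100000 = 10111000
byte 3: 01011100 ^ 01100100 = 00111000
byte 4: 00110111 ^ 00000101 = 00110010
byte 5: 10111111 ^ 10100101 = 00011010
byte 6: 01000101 ^ 00101111 = 01101010
byte 7: 00010010 ^ 11100001 = 11110011
byte 8: 11100111 ^ 11000110 = 00100001
byte 9: 01101000 ^ 01100000 = 00001000
byte 10: 11110010 ^ 01100100 = 10010110
byte 11: 01111111 ^ 00000101 = 01111010
byte 12: 10101010 ^ 10100101 = 00001111
byte 13: 11010010 ^ 00101111 = 11111101
byte 14: 00011011 ^ 11100001 = 11111010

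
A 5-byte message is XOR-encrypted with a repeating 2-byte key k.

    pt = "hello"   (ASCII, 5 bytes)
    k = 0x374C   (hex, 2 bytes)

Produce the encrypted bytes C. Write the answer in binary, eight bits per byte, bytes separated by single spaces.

The 2-byte key repeats, so the effective keystream is 37 4c 37 4c 37.
byte 0: 68 ⊕ 37 = 5f
byte 1: 65 ⊕ 4c = 29
byte 2: 6c ⊕ 37 = 5b
byte 3: 6c ⊕ 4c = 20
byte 4: 6f ⊕ 37 = 58

01011111 00101001 01011011 00100000 01011000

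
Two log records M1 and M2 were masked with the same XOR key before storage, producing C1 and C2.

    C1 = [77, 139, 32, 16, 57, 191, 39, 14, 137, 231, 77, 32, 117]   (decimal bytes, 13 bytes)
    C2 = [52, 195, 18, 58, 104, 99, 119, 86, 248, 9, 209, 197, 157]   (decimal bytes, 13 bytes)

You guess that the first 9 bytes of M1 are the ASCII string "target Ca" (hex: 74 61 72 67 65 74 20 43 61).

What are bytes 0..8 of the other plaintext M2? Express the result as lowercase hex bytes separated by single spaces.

First, C1 ⊕ C2 = (M1 ⊕ K) ⊕ (M2 ⊕ K) = M1 ⊕ M2, so the key drops out. Then M2 = (M1 ⊕ M2) ⊕ M1 over the first 9 bytes.
byte 0: (4d XOR 34) XOR 74 = 79 XOR 74 = 0d
byte 1: (8b XOR c3) XOR 61 = 48 XOR 61 = 29
byte 2: (20 XOR 12) XOR 72 = 32 XOR 72 = 40
byte 3: (10 XOR 3a) XOR 67 = 2a XOR 67 = 4d
byte 4: (39 XOR 68) XOR 65 = 51 XOR 65 = 34
byte 5: (bf XOR 63) XOR 74 = dc XOR 74 = a8
byte 6: (27 XOR 77) XOR 20 = 50 XOR 20 = 70
byte 7: (0e XOR 56) XOR 43 = 58 XOR 43 = 1b
byte 8: (89 XOR f8) XOR 61 = 71 XOR 61 = 10

0d 29 40 4d 34 a8 70 1b 10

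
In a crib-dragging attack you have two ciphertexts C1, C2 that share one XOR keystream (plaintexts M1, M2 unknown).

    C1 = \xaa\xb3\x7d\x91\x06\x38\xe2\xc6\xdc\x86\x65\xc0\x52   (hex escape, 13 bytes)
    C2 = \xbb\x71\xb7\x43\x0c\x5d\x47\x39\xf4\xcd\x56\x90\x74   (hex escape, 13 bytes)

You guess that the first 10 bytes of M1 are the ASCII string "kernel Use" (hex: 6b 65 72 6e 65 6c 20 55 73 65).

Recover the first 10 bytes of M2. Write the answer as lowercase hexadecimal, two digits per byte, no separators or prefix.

7aa7b8bc6f0985aa5b2e

First, C1 ⊕ C2 = (M1 ⊕ K) ⊕ (M2 ⊕ K) = M1 ⊕ M2, so the key drops out. Then M2 = (M1 ⊕ M2) ⊕ M1 over the first 10 bytes.
byte 0: (aa ⊕ bb) ⊕ 6b = 11 ⊕ 6b = 7a
byte 1: (b3 ⊕ 71) ⊕ 65 = c2 ⊕ 65 = a7
byte 2: (7d ⊕ b7) ⊕ 72 = ca ⊕ 72 = b8
byte 3: (91 ⊕ 43) ⊕ 6e = d2 ⊕ 6e = bc
byte 4: (06 ⊕ 0c) ⊕ 65 = 0a ⊕ 65 = 6f
byte 5: (38 ⊕ 5d) ⊕ 6c = 65 ⊕ 6c = 09
byte 6: (e2 ⊕ 47) ⊕ 20 = a5 ⊕ 20 = 85
byte 7: (c6 ⊕ 39) ⊕ 55 = ff ⊕ 55 = aa
byte 8: (dc ⊕ f4) ⊕ 73 = 28 ⊕ 73 = 5b
byte 9: (86 ⊕ cd) ⊕ 65 = 4b ⊕ 65 = 2e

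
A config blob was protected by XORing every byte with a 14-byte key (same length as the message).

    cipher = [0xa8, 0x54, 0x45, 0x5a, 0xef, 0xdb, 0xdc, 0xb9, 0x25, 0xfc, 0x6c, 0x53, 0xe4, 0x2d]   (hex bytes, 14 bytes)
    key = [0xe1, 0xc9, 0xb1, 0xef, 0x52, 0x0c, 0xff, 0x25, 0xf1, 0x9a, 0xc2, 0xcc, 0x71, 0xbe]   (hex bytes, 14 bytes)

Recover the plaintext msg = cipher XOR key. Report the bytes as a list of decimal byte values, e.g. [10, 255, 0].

[73, 157, 244, 181, 189, 215, 35, 156, 212, 102, 174, 159, 149, 147]

a8 ^ e1 = 49
54 ^ c9 = 9d
45 ^ b1 = f4
5a ^ ef = b5
ef ^ 52 = bd
db ^ 0c = d7
dc ^ ff = 23
b9 ^ 25 = 9c
25 ^ f1 = d4
fc ^ 9a = 66
6c ^ c2 = ae
53 ^ cc = 9f
e4 ^ 71 = 95
2d ^ be = 93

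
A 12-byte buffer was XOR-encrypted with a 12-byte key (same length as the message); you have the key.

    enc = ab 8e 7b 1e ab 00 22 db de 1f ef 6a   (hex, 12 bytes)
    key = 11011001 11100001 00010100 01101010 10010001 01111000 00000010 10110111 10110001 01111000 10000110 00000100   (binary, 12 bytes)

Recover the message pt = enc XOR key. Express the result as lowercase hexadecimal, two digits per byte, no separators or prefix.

XOR is its own inverse, so applying the key byte-wise gives the result directly.
ab ⊕ d9 = 72
8e ⊕ e1 = 6f
7b ⊕ 14 = 6f
1e ⊕ 6a = 74
ab ⊕ 91 = 3a
00 ⊕ 78 = 78
22 ⊕ 02 = 20
db ⊕ b7 = 6c
de ⊕ b1 = 6f
1f ⊕ 78 = 67
ef ⊕ 86 = 69
6a ⊕ 04 = 6e

726f6f743a78206c6f67696e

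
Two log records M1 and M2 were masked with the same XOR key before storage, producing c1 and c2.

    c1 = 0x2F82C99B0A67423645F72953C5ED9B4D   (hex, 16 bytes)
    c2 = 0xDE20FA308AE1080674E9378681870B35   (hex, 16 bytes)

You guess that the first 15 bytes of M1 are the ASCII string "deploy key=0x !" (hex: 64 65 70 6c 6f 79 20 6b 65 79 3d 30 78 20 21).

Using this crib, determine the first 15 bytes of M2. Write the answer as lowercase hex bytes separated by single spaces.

95 c7 43 c7 ef ff 6a 5b 54 67 23 e5 3c 4a b1

First, c1 ⊕ c2 = (M1 ⊕ K) ⊕ (M2 ⊕ K) = M1 ⊕ M2, so the key drops out. Then M2 = (M1 ⊕ M2) ⊕ M1 over the first 15 bytes.
byte 0: (2f ^ de) ^ 64 = f1 ^ 64 = 95
byte 1: (82 ^ 20) ^ 65 = a2 ^ 65 = c7
byte 2: (c9 ^ fa) ^ 70 = 33 ^ 70 = 43
byte 3: (9b ^ 30) ^ 6c = ab ^ 6c = c7
byte 4: (0a ^ 8a) ^ 6f = 80 ^ 6f = ef
byte 5: (67 ^ e1) ^ 79 = 86 ^ 79 = ff
byte 6: (42 ^ 08) ^ 20 = 4a ^ 20 = 6a
byte 7: (36 ^ 06) ^ 6b = 30 ^ 6b = 5b
byte 8: (45 ^ 74) ^ 65 = 31 ^ 65 = 54
byte 9: (f7 ^ e9) ^ 79 = 1e ^ 79 = 67
byte 10: (29 ^ 37) ^ 3d = 1e ^ 3d = 23
byte 11: (53 ^ 86) ^ 30 = d5 ^ 30 = e5
byte 12: (c5 ^ 81) ^ 78 = 44 ^ 78 = 3c
byte 13: (ed ^ 87) ^ 20 = 6a ^ 20 = 4a
byte 14: (9b ^ 0b) ^ 21 = 90 ^ 21 = b1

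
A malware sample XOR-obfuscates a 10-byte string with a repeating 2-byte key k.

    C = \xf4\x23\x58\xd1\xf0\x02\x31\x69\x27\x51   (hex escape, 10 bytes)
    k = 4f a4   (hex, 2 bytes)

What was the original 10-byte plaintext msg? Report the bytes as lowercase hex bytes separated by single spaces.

bb 87 17 75 bf a6 7e cd 68 f5

The 2-byte key repeats, so the effective keystream is 4f a4 4f a4 4f a4 4f a4 4f a4.
byte 0: f4 XOR 4f = bb
byte 1: 23 XOR a4 = 87
byte 2: 58 XOR 4f = 17
byte 3: d1 XOR a4 = 75
byte 4: f0 XOR 4f = bf
byte 5: 02 XOR a4 = a6
byte 6: 31 XOR 4f = 7e
byte 7: 69 XOR a4 = cd
byte 8: 27 XOR 4f = 68
byte 9: 51 XOR a4 = f5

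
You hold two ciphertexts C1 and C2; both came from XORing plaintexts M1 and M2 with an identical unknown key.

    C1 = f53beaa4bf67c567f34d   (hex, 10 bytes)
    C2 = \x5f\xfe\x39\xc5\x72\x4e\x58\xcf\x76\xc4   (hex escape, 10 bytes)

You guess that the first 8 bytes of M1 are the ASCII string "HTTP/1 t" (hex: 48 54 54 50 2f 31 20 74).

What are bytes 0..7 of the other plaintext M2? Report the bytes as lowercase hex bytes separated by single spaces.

First, C1 ⊕ C2 = (M1 ⊕ K) ⊕ (M2 ⊕ K) = M1 ⊕ M2, so the key drops out. Then M2 = (M1 ⊕ M2) ⊕ M1 over the first 8 bytes.
byte 0: (f5 xor 5f) xor 48 = aa xor 48 = e2
byte 1: (3b xor fe) xor 54 = c5 xor 54 = 91
byte 2: (ea xor 39) xor 54 = d3 xor 54 = 87
byte 3: (a4 xor c5) xor 50 = 61 xor 50 = 31
byte 4: (bf xor 72) xor 2f = cd xor 2f = e2
byte 5: (67 xor 4e) xor 31 = 29 xor 31 = 18
byte 6: (c5 xor 58) xor 20 = 9d xor 20 = bd
byte 7: (67 xor cf) xor 74 = a8 xor 74 = dc

e2 91 87 31 e2 18 bd dc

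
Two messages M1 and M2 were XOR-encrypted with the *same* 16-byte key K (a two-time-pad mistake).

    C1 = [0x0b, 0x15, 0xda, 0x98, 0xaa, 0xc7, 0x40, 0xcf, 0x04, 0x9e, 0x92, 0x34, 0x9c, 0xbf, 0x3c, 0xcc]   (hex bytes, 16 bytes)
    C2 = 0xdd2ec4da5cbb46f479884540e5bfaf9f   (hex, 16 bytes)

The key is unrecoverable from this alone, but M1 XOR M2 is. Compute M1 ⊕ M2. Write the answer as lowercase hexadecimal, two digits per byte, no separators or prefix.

d63b1e42f67c063b7d16d77479009353

C1 ⊕ C2 = (M1 ⊕ K) ⊕ (M2 ⊕ K) = M1 ⊕ M2 — the shared key cancels under XOR.
byte 0: 0b ^ dd = d6
byte 1: 15 ^ 2e = 3b
byte 2: da ^ c4 = 1e
byte 3: 98 ^ da = 42
byte 4: aa ^ 5c = f6
byte 5: c7 ^ bb = 7c
byte 6: 40 ^ 46 = 06
byte 7: cf ^ f4 = 3b
byte 8: 04 ^ 79 = 7d
byte 9: 9e ^ 88 = 16
byte 10: 92 ^ 45 = d7
byte 11: 34 ^ 40 = 74
byte 12: 9c ^ e5 = 79
byte 13: bf ^ bf = 00
byte 14: 3c ^ af = 93
byte 15: cc ^ 9f = 53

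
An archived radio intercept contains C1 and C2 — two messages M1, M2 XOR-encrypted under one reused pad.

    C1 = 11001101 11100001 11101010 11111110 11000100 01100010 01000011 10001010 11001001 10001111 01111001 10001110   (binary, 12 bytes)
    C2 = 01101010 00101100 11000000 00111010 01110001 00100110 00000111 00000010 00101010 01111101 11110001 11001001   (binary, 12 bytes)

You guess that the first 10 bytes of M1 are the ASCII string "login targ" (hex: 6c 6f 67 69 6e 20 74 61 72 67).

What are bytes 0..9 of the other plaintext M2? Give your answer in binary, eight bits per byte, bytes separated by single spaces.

11001011 10100010 01001101 10101101 11011011 01100100 00110000 11101001 10010001 10010101

First, C1 ⊕ C2 = (M1 ⊕ K) ⊕ (M2 ⊕ K) = M1 ⊕ M2, so the key drops out. Then M2 = (M1 ⊕ M2) ⊕ M1 over the first 10 bytes.
byte 0: (cd xor 6a) xor 6c = a7 xor 6c = cb
byte 1: (e1 xor 2c) xor 6f = cd xor 6f = a2
byte 2: (ea xor c0) xor 67 = 2a xor 67 = 4d
byte 3: (fe xor 3a) xor 69 = c4 xor 69 = ad
byte 4: (c4 xor 71) xor 6e = b5 xor 6e = db
byte 5: (62 xor 26) xor 20 = 44 xor 20 = 64
byte 6: (43 xor 07) xor 74 = 44 xor 74 = 30
byte 7: (8a xor 02) xor 61 = 88 xor 61 = e9
byte 8: (c9 xor 2a) xor 72 = e3 xor 72 = 91
byte 9: (8f xor 7d) xor 67 = f2 xor 67 = 95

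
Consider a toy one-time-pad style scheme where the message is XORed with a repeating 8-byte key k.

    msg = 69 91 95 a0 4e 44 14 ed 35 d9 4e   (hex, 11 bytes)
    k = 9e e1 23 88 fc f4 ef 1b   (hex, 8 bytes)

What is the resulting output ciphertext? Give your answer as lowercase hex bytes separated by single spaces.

f7 70 b6 28 b2 b0 fb f6 ab 38 6d

The 8-byte key repeats, so the effective keystream is 9e e1 23 88 fc f4 ef 1b 9e e1 23.
byte 0: 69 ⊕ 9e = f7
byte 1: 91 ⊕ e1 = 70
byte 2: 95 ⊕ 23 = b6
byte 3: a0 ⊕ 88 = 28
byte 4: 4e ⊕ fc = b2
byte 5: 44 ⊕ f4 = b0
byte 6: 14 ⊕ ef = fb
byte 7: ed ⊕ 1b = f6
byte 8: 35 ⊕ 9e = ab
byte 9: d9 ⊕ e1 = 38
byte 10: 4e ⊕ 23 = 6d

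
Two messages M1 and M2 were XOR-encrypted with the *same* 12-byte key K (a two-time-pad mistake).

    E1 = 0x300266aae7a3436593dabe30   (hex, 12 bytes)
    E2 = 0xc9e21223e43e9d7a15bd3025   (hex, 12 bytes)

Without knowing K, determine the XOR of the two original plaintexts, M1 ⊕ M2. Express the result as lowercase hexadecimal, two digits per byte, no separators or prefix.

f9e07489039dde1f86678e15

E1 ⊕ E2 = (M1 ⊕ K) ⊕ (M2 ⊕ K) = M1 ⊕ M2 — the shared key cancels under XOR.
00110000 xor 11001001 = 11111001
00000010 xor 11100010 = 11100000
01100110 xor 00010010 = 01110100
10101010 xor 00100011 = 10001001
11100111 xor 11100100 = 00000011
10100011 xor 00111110 = 10011101
01000011 xor 10011101 = 11011110
01100101 xor 01111010 = 00011111
10010011 xor 00010101 = 10000110
11011010 xor 10111101 = 01100111
10111110 xor 00110000 = 10001110
00110000 xor 00100101 = 00010101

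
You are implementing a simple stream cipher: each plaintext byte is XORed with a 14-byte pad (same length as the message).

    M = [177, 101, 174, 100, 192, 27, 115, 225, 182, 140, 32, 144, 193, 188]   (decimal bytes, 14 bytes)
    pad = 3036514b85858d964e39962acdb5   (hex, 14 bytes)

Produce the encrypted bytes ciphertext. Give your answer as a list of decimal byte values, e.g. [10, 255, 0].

XOR is its own inverse, so applying the key byte-wise gives the result directly.
byte 0: b1 XOR 30 = 81
byte 1: 65 XOR 36 = 53
byte 2: ae XOR 51 = ff
byte 3: 64 XOR 4b = 2f
byte 4: c0 XOR 85 = 45
byte 5: 1b XOR 85 = 9e
byte 6: 73 XOR 8d = fe
byte 7: e1 XOR 96 = 77
byte 8: b6 XOR 4e = f8
byte 9: 8c XOR 39 = b5
byte 10: 20 XOR 96 = b6
byte 11: 90 XOR 2a = ba
byte 12: c1 XOR cd = 0c
byte 13: bc XOR b5 = 09

[129, 83, 255, 47, 69, 158, 254, 119, 248, 181, 182, 186, 12, 9]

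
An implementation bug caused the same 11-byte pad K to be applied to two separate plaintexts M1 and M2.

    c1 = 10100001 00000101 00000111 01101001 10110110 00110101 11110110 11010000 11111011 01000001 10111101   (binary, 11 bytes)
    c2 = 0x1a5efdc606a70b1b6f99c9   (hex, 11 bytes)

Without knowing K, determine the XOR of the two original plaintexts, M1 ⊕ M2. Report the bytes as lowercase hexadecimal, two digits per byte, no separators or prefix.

bb5bfaafb092fdcb94d874

c1 ⊕ c2 = (M1 ⊕ K) ⊕ (M2 ⊕ K) = M1 ⊕ M2 — the shared key cancels under XOR.
a1 ^ 1a = bb
05 ^ 5e = 5b
07 ^ fd = fa
69 ^ c6 = af
b6 ^ 06 = b0
35 ^ a7 = 92
f6 ^ 0b = fd
d0 ^ 1b = cb
fb ^ 6f = 94
41 ^ 99 = d8
bd ^ c9 = 74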